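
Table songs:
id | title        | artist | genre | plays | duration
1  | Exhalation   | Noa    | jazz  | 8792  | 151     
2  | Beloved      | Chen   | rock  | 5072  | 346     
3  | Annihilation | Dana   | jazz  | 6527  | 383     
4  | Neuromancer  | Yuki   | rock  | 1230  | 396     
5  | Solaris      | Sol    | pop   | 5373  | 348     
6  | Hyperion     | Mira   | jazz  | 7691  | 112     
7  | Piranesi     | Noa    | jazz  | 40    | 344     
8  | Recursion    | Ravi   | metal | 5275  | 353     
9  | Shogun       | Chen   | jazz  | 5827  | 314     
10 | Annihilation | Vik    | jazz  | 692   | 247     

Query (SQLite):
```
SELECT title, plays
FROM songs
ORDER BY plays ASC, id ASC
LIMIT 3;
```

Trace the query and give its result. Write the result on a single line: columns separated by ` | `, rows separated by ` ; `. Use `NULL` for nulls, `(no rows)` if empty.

Sort by plays asc, tiebreak id asc: (40, id=7), (692, id=10), (1230, id=4), (5072, id=2), (5275, id=8), (5373, id=5) …. Take first 3.

Piranesi | 40 ; Annihilation | 692 ; Neuromancer | 1230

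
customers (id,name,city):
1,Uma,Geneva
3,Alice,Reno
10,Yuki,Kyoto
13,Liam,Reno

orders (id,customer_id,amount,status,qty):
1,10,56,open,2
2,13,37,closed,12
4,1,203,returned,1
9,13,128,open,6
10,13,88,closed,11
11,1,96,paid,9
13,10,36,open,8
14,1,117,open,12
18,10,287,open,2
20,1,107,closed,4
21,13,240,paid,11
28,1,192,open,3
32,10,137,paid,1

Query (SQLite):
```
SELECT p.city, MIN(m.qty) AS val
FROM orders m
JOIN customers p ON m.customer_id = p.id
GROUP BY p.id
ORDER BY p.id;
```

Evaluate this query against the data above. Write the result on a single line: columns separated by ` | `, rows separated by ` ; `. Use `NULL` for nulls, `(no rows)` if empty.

Geneva | 1 ; Kyoto | 1 ; Reno | 6

Join each orders row to its customers via customer_id.
Group joined rows by customers.id; compute MIN(m.qty) per group.
  1: ids {4, 11, 14, 20, 28} → MIN(m.qty)=1
  10: ids {1, 13, 18, 32} → MIN(m.qty)=1
  13: ids {2, 9, 10, 21} → MIN(m.qty)=6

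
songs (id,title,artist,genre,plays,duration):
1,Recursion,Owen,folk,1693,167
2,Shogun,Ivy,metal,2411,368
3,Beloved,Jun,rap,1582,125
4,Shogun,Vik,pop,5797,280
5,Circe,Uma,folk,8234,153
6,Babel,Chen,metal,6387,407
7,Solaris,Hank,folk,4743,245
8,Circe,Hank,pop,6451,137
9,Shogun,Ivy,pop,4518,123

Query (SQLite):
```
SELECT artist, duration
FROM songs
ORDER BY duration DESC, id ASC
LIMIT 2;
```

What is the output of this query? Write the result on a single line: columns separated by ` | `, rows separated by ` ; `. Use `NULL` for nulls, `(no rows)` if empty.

Sort by duration desc, tiebreak id asc: (407, id=6), (368, id=2), (280, id=4), (245, id=7), (167, id=1) …. Take first 2.

Chen | 407 ; Ivy | 368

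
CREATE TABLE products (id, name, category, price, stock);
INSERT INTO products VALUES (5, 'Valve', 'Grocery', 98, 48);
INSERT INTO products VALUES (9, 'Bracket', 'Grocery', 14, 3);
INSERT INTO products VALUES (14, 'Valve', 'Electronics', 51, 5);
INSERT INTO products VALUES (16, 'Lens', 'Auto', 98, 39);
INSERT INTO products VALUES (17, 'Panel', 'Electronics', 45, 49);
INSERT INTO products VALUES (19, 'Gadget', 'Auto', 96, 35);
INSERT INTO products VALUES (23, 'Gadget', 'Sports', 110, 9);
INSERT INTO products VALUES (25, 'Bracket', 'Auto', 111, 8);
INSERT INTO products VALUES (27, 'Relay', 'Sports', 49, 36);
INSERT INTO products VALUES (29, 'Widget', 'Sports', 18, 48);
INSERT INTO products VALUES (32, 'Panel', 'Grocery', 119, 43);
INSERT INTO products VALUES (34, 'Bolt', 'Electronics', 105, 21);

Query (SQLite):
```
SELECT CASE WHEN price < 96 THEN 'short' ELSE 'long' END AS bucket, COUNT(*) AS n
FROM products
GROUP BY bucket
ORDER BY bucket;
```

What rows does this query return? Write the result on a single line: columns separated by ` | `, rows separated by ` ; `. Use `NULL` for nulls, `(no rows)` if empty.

long | 7 ; short | 5

Bucket rows by price < 96 → 'short' else 'long'; count each bucket.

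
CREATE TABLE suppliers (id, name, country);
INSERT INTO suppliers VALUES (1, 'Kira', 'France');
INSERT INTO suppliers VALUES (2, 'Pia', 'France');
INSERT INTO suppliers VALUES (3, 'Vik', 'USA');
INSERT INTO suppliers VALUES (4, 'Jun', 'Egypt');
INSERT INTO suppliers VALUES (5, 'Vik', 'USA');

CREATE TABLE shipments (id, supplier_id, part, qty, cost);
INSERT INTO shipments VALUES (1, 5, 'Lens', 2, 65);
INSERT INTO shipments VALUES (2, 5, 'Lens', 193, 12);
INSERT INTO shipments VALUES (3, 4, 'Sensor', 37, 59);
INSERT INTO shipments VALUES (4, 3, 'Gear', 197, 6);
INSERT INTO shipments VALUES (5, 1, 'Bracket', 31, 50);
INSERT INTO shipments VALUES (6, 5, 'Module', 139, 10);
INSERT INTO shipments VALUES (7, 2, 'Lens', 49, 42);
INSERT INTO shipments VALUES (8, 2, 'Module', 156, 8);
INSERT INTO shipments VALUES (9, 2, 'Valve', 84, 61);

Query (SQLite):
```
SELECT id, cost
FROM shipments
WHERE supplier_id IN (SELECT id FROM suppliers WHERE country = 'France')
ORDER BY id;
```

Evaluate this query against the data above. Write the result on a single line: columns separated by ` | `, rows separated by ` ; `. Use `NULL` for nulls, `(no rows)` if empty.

5 | 50 ; 7 | 42 ; 8 | 8 ; 9 | 61

Inner query: suppliers.id where country = 'France'.
Outer: keep shipments rows whose supplier_id is in that set.
Inner query → {1, 2}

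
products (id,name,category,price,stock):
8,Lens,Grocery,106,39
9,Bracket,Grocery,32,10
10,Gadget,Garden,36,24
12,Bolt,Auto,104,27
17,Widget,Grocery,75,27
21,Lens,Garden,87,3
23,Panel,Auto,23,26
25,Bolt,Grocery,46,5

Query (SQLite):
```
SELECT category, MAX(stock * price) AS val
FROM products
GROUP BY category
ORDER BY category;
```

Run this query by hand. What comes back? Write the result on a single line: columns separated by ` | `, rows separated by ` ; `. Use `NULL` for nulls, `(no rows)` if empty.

For each row compute stock * price.
Group by category; take MAX of the expression per group.
  Auto: ids {12, 23} → MAX(stock * price)=2808
  Garden: ids {10, 21} → MAX(stock * price)=864
  Grocery: ids {8, 9, 17, 25} → MAX(stock * price)=4134

Auto | 2808 ; Garden | 864 ; Grocery | 4134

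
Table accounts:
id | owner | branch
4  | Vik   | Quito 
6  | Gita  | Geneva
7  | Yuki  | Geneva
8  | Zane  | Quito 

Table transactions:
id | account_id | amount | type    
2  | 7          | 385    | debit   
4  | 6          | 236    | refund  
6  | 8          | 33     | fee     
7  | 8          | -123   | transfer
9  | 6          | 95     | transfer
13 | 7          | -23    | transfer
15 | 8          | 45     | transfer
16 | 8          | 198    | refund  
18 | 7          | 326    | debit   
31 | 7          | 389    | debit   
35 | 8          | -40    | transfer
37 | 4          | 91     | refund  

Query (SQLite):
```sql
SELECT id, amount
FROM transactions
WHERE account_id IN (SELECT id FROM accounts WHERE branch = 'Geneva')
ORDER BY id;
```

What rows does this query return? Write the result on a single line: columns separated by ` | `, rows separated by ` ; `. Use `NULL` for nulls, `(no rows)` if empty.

2 | 385 ; 4 | 236 ; 9 | 95 ; 13 | -23 ; 18 | 326 ; 31 | 389

Inner query: accounts.id where branch = 'Geneva'.
Outer: keep transactions rows whose account_id is in that set.
Inner query → {6, 7}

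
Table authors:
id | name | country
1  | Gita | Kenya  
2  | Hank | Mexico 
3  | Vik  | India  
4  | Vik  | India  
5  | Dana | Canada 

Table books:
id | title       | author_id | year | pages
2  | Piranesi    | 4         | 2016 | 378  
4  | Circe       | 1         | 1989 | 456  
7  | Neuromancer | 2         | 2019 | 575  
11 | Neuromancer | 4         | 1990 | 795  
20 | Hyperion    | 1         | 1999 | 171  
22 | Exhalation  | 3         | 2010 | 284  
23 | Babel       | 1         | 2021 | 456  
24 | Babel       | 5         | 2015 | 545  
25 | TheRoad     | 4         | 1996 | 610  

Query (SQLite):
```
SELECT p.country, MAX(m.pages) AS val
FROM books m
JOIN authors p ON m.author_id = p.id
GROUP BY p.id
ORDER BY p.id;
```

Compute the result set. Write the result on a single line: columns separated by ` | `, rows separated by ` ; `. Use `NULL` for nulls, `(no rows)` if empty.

Kenya | 456 ; Mexico | 575 ; India | 284 ; India | 795 ; Canada | 545

Join each books row to its authors via author_id.
Group joined rows by authors.id; compute MAX(m.pages) per group.
  1: ids {4, 20, 23} → MAX(m.pages)=456
  2: ids {7} → MAX(m.pages)=575
  3: ids {22} → MAX(m.pages)=284
  4: ids {2, 11, 25} → MAX(m.pages)=795
  5: ids {24} → MAX(m.pages)=545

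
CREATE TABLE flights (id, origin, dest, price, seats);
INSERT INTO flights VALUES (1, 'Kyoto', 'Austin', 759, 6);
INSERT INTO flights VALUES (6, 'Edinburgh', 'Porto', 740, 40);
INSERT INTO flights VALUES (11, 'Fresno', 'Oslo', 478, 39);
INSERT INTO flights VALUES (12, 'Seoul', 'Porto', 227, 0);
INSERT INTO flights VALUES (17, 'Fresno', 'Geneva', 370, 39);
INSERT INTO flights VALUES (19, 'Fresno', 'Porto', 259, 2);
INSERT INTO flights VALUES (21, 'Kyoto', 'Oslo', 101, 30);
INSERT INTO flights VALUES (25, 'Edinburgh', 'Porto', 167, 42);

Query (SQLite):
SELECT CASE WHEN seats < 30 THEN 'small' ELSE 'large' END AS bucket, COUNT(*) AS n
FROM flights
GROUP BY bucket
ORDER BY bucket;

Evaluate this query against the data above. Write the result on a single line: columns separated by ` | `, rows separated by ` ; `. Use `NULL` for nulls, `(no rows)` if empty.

large | 5 ; small | 3

Bucket rows by seats < 30 → 'small' else 'large'; count each bucket.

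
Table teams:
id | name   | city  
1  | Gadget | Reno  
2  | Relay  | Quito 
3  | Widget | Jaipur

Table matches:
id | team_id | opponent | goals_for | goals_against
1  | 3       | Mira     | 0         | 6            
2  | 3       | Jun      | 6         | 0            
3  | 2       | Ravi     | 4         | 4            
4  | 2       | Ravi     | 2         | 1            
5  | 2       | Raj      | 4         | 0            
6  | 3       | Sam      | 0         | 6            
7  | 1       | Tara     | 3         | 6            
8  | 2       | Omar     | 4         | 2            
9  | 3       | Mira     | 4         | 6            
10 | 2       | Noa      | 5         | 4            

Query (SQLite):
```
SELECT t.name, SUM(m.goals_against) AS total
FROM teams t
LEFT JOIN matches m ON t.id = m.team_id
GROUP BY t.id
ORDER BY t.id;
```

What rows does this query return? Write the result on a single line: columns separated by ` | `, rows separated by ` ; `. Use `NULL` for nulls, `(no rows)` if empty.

Gadget | 6 ; Relay | 11 ; Widget | 18

LEFT JOIN keeps every teams row; unmatched ones get NULL for matches columns.
Group by teams.id and compute SUM(m.goals_against). SUM over an all-NULL group is NULL.
  1: ids {7} → SUM(m.goals_against)=6
  2: ids {3, 4, 5, 8, 10} → SUM(m.goals_against)=11
  3: ids {1, 2, 6, 9} → SUM(m.goals_against)=18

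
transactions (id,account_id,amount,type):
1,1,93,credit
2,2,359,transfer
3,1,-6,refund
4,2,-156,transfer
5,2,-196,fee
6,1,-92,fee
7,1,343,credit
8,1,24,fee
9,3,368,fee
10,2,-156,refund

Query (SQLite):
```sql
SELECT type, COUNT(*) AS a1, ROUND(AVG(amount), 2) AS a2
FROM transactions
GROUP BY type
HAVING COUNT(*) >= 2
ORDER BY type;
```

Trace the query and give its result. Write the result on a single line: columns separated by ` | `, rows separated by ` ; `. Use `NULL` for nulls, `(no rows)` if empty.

Group transactions by type.
Per group compute: COUNT(*), ROUND(AVG(amount), 2).
HAVING: drop groups with fewer than 2 rows.
  credit: ids {1, 7} → COUNT(*)=2, ROUND(AVG(amount), 2)=218
  fee: ids {5, 6, 8, 9} → COUNT(*)=4, ROUND(AVG(amount), 2)=26
  refund: ids {3, 10} → COUNT(*)=2, ROUND(AVG(amount), 2)=-81
  transfer: ids {2, 4} → COUNT(*)=2, ROUND(AVG(amount), 2)=101.5

credit | 2 | 218 ; fee | 4 | 26 ; refund | 2 | -81 ; transfer | 2 | 101.5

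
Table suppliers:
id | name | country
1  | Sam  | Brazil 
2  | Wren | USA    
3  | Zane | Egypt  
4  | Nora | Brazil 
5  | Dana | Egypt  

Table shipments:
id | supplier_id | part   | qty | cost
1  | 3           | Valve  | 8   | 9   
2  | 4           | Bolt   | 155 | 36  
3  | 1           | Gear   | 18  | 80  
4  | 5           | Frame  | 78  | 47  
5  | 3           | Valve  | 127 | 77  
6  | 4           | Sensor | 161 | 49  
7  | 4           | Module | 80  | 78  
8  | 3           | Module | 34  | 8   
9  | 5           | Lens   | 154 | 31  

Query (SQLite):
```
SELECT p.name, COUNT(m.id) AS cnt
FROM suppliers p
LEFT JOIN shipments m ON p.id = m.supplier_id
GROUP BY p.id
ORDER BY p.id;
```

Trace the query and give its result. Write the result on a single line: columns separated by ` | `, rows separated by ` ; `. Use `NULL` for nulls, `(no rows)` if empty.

LEFT JOIN keeps every suppliers row; unmatched ones get NULL for shipments columns.
Group by suppliers.id and compute COUNT(m.id). COUNT(col) of an all-NULL group is 0.
  1: ids {3} → COUNT(m.id)=1
  2: ids {—} → COUNT(m.id)=0
  3: ids {1, 5, 8} → COUNT(m.id)=3
  4: ids {2, 6, 7} → COUNT(m.id)=3
  5: ids {4, 9} → COUNT(m.id)=2

Sam | 1 ; Wren | 0 ; Zane | 3 ; Nora | 3 ; Dana | 2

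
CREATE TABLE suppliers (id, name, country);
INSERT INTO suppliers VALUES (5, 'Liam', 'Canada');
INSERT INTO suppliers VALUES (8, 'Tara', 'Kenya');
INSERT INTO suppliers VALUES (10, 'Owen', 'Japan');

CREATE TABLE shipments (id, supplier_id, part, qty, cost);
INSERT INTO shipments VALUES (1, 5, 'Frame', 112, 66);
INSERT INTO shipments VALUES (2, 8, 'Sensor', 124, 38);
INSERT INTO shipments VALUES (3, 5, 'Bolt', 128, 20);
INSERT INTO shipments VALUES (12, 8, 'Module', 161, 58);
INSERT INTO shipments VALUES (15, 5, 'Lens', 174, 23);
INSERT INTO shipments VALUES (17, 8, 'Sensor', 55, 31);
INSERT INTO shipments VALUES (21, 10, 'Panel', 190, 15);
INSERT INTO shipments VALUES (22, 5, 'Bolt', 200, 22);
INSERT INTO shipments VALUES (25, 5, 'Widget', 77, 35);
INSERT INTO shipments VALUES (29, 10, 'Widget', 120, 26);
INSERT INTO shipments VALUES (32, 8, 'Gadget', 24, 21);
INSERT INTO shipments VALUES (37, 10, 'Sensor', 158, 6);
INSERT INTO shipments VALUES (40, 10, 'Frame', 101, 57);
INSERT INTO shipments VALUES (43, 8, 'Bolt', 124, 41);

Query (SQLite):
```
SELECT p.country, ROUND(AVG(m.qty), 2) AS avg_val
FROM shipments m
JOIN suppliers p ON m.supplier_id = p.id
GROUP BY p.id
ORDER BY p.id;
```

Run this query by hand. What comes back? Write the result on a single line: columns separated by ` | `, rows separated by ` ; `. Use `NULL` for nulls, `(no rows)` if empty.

Join each shipments row to its suppliers via supplier_id.
Group joined rows by suppliers.id; compute ROUND(AVG(m.qty), 2) per group.
  5: ids {1, 3, 15, 22, 25} → ROUND(AVG(m.qty), 2)=138.2
  8: ids {2, 12, 17, 32, 43} → ROUND(AVG(m.qty), 2)=97.6
  10: ids {21, 29, 37, 40} → ROUND(AVG(m.qty), 2)=142.25

Canada | 138.2 ; Kenya | 97.6 ; Japan | 142.25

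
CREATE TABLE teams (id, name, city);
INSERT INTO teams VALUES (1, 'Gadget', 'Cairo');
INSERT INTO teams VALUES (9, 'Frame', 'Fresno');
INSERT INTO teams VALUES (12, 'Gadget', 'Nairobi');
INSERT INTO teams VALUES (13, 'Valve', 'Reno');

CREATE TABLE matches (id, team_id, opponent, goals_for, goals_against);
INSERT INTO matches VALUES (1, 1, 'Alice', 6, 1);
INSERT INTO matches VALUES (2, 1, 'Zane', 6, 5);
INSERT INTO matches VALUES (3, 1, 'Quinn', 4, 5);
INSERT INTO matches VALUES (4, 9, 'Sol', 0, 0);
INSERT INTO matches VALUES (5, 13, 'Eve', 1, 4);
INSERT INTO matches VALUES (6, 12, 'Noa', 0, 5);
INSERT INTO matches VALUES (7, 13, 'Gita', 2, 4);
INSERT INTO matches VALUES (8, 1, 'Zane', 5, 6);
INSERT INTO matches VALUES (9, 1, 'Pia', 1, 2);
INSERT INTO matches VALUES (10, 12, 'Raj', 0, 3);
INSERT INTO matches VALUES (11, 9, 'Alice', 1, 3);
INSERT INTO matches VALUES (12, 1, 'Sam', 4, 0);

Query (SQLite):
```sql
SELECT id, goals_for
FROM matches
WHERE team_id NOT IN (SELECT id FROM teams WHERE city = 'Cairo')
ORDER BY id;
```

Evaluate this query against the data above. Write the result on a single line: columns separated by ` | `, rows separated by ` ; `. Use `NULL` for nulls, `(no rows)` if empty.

4 | 0 ; 5 | 1 ; 6 | 0 ; 7 | 2 ; 10 | 0 ; 11 | 1

Inner query: teams.id where city = 'Cairo'.
Outer: keep matches rows whose team_id is not in that set.
Inner query → {1}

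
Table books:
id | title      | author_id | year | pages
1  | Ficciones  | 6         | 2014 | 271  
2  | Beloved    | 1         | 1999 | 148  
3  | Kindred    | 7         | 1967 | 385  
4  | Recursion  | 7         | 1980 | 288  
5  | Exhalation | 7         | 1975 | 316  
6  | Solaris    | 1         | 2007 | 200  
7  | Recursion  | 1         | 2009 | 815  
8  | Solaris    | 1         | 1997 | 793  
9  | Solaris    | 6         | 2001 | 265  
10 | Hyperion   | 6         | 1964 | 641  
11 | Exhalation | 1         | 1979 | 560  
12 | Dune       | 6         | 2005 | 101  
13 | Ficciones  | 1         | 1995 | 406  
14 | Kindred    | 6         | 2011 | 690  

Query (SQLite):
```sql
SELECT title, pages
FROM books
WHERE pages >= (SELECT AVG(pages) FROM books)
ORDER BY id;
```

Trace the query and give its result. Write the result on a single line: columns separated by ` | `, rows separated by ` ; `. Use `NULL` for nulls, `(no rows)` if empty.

Recursion | 815 ; Solaris | 793 ; Hyperion | 641 ; Exhalation | 560 ; Kindred | 690

Scalar subquery: AVG(pages) over all books rows = 419.928571 (≈; comparison uses full precision).
Keep rows where pages >= that value.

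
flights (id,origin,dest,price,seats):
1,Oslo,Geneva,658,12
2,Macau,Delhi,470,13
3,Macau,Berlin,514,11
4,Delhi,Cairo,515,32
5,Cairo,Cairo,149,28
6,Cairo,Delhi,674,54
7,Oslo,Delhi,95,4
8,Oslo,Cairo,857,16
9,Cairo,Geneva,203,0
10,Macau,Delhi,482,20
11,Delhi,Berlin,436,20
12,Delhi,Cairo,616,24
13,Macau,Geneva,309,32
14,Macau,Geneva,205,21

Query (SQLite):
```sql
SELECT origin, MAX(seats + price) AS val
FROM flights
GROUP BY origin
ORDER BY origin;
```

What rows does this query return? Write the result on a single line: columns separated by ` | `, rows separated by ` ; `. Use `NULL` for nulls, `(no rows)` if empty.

Cairo | 728 ; Delhi | 640 ; Macau | 525 ; Oslo | 873

For each row compute seats + price.
Group by origin; take MAX of the expression per group.
  Cairo: ids {5, 6, 9} → MAX(seats + price)=728
  Delhi: ids {4, 11, 12} → MAX(seats + price)=640
  Macau: ids {2, 3, 10, 13, 14} → MAX(seats + price)=525
  Oslo: ids {1, 7, 8} → MAX(seats + price)=873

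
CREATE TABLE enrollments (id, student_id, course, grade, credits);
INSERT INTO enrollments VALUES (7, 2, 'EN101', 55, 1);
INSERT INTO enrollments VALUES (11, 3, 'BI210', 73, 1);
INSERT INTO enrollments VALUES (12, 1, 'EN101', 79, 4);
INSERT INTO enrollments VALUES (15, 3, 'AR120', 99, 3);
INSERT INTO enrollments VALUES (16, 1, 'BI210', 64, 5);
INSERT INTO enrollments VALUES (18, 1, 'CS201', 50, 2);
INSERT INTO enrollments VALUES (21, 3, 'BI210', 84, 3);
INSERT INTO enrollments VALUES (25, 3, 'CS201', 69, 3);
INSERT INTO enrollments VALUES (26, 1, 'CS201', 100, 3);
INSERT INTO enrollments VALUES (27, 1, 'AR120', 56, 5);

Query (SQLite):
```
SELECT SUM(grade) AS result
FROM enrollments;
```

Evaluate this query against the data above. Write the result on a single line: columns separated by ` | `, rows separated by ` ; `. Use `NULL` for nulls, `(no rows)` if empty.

All grade values: [55, 73, 79, 99, 64, 50, 84, 69, 100, 56].
SUM of non-NULL values = 729.

729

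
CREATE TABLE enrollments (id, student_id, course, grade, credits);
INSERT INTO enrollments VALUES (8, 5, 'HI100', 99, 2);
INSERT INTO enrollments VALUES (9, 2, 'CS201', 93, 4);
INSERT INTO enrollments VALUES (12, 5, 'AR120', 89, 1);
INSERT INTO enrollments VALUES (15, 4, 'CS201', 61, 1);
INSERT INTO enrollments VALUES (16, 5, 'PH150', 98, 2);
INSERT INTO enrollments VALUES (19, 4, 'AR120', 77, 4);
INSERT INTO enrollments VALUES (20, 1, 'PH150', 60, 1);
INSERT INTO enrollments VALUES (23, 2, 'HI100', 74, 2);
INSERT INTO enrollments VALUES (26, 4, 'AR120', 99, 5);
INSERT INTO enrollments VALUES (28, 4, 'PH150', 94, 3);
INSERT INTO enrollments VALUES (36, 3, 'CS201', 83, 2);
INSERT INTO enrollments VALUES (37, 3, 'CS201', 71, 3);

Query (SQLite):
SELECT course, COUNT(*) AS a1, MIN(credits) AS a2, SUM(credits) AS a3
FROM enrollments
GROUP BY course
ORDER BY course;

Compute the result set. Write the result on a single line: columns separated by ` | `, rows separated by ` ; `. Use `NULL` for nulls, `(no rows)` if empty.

AR120 | 3 | 1 | 10 ; CS201 | 4 | 1 | 10 ; HI100 | 2 | 2 | 4 ; PH150 | 3 | 1 | 6

Group enrollments by course.
Per group compute: COUNT(*), MIN(credits), SUM(credits).
  AR120: ids {12, 19, 26} → COUNT(*)=3, MIN(credits)=1, SUM(credits)=10
  CS201: ids {9, 15, 36, 37} → COUNT(*)=4, MIN(credits)=1, SUM(credits)=10
  HI100: ids {8, 23} → COUNT(*)=2, MIN(credits)=2, SUM(credits)=4
  PH150: ids {16, 20, 28} → COUNT(*)=3, MIN(credits)=1, SUM(credits)=6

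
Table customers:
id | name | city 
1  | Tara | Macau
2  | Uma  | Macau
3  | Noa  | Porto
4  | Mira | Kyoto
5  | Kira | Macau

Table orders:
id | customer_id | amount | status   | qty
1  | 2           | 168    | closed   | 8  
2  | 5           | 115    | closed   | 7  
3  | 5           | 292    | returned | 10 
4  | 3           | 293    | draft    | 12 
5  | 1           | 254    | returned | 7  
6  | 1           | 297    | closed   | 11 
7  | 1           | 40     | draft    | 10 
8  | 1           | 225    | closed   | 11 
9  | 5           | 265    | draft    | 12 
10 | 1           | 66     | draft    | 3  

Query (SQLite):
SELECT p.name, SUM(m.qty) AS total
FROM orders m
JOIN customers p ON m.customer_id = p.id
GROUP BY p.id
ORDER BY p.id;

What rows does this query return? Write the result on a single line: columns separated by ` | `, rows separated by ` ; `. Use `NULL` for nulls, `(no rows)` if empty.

Join each orders row to its customers via customer_id.
Group joined rows by customers.id; compute SUM(m.qty) per group.
  1: ids {5, 6, 7, 8, 10} → SUM(m.qty)=42
  2: ids {1} → SUM(m.qty)=8
  3: ids {4} → SUM(m.qty)=12
  5: ids {2, 3, 9} → SUM(m.qty)=29

Tara | 42 ; Uma | 8 ; Noa | 12 ; Kira | 29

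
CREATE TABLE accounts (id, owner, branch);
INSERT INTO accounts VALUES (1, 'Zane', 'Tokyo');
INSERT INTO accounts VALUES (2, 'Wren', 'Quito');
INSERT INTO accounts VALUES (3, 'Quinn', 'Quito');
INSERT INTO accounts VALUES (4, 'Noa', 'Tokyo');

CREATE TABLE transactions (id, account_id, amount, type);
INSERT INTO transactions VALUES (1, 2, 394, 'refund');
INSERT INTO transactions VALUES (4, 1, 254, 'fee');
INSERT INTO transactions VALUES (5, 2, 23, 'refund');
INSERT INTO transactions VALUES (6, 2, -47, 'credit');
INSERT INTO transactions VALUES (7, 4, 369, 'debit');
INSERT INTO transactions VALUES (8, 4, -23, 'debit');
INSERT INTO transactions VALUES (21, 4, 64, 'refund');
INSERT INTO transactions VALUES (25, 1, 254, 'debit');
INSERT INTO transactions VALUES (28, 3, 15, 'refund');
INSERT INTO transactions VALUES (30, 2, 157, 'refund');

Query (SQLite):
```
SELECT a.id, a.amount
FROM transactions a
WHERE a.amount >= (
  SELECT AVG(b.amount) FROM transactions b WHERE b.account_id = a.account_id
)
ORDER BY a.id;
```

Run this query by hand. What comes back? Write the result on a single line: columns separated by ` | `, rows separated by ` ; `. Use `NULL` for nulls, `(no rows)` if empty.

1 | 394 ; 4 | 254 ; 7 | 369 ; 25 | 254 ; 28 | 15 ; 30 | 157

For each transactions row a, compute AVG(amount) over rows sharing a.account_id.
Keep row a if a.amount >= that per-group AVG.
  account_id=1: AVG(amount) = 254.0
  account_id=2: AVG(amount) = 131.75
  account_id=3: AVG(amount) = 15.0
  account_id=4: AVG(amount) = 136.666667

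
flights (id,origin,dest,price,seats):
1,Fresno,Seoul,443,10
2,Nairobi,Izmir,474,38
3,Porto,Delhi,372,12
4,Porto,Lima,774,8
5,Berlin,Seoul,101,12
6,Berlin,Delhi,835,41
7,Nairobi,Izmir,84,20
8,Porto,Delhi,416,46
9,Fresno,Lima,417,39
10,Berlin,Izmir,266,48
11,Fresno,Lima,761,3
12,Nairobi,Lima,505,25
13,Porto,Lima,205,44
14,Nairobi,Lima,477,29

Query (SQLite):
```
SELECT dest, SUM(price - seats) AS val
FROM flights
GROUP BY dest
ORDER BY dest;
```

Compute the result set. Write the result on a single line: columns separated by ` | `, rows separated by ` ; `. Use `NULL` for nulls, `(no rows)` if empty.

Delhi | 1524 ; Izmir | 718 ; Lima | 2991 ; Seoul | 522

For each row compute price - seats.
Group by dest; take SUM of the expression per group.
  Delhi: ids {3, 6, 8} → SUM(price - seats)=1524
  Izmir: ids {2, 7, 10} → SUM(price - seats)=718
  Lima: ids {4, 9, 11, 12, 13, 14} → SUM(price - seats)=2991
  Seoul: ids {1, 5} → SUM(price - seats)=522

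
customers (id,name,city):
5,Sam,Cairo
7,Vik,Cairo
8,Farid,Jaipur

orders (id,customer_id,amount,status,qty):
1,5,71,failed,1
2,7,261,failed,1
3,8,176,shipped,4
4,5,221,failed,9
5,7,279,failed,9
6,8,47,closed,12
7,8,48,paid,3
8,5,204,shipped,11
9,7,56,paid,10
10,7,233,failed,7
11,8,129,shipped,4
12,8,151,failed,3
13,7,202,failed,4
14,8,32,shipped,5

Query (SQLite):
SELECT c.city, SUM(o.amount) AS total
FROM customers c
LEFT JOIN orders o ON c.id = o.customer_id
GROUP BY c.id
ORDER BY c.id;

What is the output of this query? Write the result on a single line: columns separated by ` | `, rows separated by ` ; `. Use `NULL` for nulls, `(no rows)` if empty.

Cairo | 496 ; Cairo | 1031 ; Jaipur | 583

LEFT JOIN keeps every customers row; unmatched ones get NULL for orders columns.
Group by customers.id and compute SUM(o.amount). SUM over an all-NULL group is NULL.
  5: ids {1, 4, 8} → SUM(o.amount)=496
  7: ids {2, 5, 9, 10, 13} → SUM(o.amount)=1031
  8: ids {3, 6, 7, 11, 12, 14} → SUM(o.amount)=583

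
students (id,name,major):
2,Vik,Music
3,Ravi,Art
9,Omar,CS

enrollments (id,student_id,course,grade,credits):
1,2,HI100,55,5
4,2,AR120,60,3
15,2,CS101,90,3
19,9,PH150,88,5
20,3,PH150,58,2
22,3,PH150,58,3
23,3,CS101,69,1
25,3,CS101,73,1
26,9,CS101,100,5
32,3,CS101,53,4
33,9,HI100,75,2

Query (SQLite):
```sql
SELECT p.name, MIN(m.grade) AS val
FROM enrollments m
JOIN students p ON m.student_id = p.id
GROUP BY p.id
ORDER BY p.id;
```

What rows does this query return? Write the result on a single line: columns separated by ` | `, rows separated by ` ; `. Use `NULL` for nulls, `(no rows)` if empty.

Vik | 55 ; Ravi | 53 ; Omar | 75

Join each enrollments row to its students via student_id.
Group joined rows by students.id; compute MIN(m.grade) per group.
  2: ids {1, 4, 15} → MIN(m.grade)=55
  3: ids {20, 22, 23, 25, 32} → MIN(m.grade)=53
  9: ids {19, 26, 33} → MIN(m.grade)=75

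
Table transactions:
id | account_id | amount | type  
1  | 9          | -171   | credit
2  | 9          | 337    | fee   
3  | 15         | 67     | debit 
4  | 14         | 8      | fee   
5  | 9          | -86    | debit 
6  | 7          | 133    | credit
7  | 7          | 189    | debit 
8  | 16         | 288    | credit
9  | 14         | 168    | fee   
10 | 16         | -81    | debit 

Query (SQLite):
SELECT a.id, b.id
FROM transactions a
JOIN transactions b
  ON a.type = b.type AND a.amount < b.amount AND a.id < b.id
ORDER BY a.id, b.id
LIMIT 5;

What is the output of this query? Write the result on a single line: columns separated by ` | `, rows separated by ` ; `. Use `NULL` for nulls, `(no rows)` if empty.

Pairs (a,b) with same type, a.amount < b.amount, a.id < b.id.
type groups: credit:{1,6,8} debit:{3,5,7,10} fee:{2,4,9}
Ordered by (a.id, b.id); first 5.

1 | 6 ; 1 | 8 ; 3 | 7 ; 4 | 9 ; 5 | 7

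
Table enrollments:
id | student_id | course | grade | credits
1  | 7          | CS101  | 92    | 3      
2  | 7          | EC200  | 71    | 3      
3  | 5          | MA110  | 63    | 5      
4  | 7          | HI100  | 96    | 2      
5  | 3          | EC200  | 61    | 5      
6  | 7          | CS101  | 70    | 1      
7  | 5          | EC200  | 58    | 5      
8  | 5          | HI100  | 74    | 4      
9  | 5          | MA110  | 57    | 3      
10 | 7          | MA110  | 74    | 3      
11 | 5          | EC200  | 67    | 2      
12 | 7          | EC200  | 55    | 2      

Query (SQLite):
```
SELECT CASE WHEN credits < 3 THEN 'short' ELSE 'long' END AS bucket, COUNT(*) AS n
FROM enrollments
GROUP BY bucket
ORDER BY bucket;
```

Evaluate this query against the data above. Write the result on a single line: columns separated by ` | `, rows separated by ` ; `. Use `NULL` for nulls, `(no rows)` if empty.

long | 8 ; short | 4

Bucket rows by credits < 3 → 'short' else 'long'; count each bucket.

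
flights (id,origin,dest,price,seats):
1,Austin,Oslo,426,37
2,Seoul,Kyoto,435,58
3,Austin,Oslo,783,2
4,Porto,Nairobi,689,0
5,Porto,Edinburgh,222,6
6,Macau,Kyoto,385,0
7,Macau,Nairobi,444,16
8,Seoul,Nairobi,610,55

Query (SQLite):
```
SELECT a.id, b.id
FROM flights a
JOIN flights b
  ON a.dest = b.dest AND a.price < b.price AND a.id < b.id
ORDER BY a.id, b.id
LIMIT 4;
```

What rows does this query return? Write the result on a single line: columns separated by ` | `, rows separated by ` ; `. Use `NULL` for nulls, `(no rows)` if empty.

Pairs (a,b) with same dest, a.price < b.price, a.id < b.id.
dest groups: Edinburgh:{5} Kyoto:{2,6} Nairobi:{4,7,8} Oslo:{1,3}
Ordered by (a.id, b.id); first 4.

1 | 3 ; 7 | 8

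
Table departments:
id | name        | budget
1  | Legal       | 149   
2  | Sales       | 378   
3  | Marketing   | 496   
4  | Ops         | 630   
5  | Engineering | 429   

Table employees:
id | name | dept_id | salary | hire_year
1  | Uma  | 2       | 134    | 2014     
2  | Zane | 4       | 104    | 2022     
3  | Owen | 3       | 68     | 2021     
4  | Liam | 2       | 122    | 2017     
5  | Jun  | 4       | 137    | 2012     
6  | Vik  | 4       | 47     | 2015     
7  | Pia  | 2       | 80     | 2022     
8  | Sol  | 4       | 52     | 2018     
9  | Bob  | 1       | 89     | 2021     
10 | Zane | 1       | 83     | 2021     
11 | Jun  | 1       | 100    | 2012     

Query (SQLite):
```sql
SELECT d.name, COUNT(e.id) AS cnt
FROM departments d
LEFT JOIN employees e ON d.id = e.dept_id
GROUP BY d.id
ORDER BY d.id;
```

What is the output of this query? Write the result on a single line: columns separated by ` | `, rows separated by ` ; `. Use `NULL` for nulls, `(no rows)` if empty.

LEFT JOIN keeps every departments row; unmatched ones get NULL for employees columns.
Group by departments.id and compute COUNT(e.id). COUNT(col) of an all-NULL group is 0.
  1: ids {9, 10, 11} → COUNT(e.id)=3
  2: ids {1, 4, 7} → COUNT(e.id)=3
  3: ids {3} → COUNT(e.id)=1
  4: ids {2, 5, 6, 8} → COUNT(e.id)=4
  5: ids {—} → COUNT(e.id)=0

Legal | 3 ; Sales | 3 ; Marketing | 1 ; Ops | 4 ; Engineering | 0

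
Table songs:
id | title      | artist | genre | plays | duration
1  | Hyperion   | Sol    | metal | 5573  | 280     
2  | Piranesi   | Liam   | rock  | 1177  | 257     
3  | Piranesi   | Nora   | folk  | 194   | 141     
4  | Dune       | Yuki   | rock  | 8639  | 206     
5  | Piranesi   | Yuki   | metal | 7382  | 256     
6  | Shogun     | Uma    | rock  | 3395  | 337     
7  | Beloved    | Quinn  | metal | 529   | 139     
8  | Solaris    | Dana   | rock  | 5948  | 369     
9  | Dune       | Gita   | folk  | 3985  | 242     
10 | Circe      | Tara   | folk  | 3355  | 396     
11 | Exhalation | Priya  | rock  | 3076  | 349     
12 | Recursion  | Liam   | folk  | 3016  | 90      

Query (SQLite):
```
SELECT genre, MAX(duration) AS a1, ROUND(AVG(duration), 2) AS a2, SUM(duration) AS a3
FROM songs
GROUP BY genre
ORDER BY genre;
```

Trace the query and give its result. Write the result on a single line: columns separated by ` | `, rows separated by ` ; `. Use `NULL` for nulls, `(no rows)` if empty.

folk | 396 | 217.25 | 869 ; metal | 280 | 225 | 675 ; rock | 369 | 303.6 | 1518

Group songs by genre.
Per group compute: MAX(duration), ROUND(AVG(duration), 2), SUM(duration).
  folk: ids {3, 9, 10, 12} → MAX(duration)=396, ROUND(AVG(duration), 2)=217.25, SUM(duration)=869
  metal: ids {1, 5, 7} → MAX(duration)=280, ROUND(AVG(duration), 2)=225, SUM(duration)=675
  rock: ids {2, 4, 6, 8, 11} → MAX(duration)=369, ROUND(AVG(duration), 2)=303.6, SUM(duration)=1518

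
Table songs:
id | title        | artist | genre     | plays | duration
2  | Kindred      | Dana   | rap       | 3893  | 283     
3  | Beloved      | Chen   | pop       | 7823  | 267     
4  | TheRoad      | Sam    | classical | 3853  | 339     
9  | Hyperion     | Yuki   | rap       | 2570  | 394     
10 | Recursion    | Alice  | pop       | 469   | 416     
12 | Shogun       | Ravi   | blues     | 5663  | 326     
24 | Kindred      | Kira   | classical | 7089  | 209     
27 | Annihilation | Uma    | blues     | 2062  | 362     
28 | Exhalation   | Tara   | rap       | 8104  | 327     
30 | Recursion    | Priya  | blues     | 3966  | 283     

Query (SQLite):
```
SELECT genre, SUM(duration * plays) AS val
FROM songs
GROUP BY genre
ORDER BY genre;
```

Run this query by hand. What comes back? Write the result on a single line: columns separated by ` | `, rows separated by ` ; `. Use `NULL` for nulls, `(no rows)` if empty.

blues | 3714960 ; classical | 2787768 ; pop | 2283845 ; rap | 4764307

For each row compute duration * plays.
Group by genre; take SUM of the expression per group.
  blues: ids {12, 27, 30} → SUM(duration * plays)=3714960
  classical: ids {4, 24} → SUM(duration * plays)=2787768
  pop: ids {3, 10} → SUM(duration * plays)=2283845
  rap: ids {2, 9, 28} → SUM(duration * plays)=4764307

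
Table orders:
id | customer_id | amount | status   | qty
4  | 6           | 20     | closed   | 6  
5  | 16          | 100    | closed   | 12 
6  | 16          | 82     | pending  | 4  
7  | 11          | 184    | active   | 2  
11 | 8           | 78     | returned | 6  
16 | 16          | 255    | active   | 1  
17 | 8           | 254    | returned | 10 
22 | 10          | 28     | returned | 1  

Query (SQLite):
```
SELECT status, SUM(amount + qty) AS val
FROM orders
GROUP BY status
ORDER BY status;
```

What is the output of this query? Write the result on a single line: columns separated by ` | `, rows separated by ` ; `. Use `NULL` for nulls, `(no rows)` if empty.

active | 442 ; closed | 138 ; pending | 86 ; returned | 377

For each row compute amount + qty.
Group by status; take SUM of the expression per group.
  active: ids {7, 16} → SUM(amount + qty)=442
  closed: ids {4, 5} → SUM(amount + qty)=138
  pending: ids {6} → SUM(amount + qty)=86
  returned: ids {11, 17, 22} → SUM(amount + qty)=377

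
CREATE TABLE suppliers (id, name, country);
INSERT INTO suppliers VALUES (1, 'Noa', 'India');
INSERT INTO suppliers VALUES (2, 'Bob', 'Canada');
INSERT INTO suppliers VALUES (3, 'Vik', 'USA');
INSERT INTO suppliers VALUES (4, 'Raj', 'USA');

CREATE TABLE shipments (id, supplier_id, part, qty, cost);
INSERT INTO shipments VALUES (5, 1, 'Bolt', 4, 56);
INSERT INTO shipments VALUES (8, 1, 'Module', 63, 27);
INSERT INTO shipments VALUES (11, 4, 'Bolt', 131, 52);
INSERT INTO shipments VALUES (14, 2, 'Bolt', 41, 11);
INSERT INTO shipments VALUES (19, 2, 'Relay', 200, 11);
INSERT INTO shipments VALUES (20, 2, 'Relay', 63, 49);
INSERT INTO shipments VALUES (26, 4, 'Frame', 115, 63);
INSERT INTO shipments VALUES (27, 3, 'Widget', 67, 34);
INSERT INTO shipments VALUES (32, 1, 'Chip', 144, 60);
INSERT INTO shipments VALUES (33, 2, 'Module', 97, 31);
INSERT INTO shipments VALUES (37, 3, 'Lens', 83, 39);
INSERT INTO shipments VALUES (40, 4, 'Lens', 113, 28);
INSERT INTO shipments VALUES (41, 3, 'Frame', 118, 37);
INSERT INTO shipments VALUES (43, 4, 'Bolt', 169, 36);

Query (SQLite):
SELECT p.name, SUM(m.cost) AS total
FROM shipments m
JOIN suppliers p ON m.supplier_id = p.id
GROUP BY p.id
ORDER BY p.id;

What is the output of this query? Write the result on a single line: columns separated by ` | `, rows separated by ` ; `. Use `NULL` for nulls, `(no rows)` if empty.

Noa | 143 ; Bob | 102 ; Vik | 110 ; Raj | 179

Join each shipments row to its suppliers via supplier_id.
Group joined rows by suppliers.id; compute SUM(m.cost) per group.
  1: ids {5, 8, 32} → SUM(m.cost)=143
  2: ids {14, 19, 20, 33} → SUM(m.cost)=102
  3: ids {27, 37, 41} → SUM(m.cost)=110
  4: ids {11, 26, 40, 43} → SUM(m.cost)=179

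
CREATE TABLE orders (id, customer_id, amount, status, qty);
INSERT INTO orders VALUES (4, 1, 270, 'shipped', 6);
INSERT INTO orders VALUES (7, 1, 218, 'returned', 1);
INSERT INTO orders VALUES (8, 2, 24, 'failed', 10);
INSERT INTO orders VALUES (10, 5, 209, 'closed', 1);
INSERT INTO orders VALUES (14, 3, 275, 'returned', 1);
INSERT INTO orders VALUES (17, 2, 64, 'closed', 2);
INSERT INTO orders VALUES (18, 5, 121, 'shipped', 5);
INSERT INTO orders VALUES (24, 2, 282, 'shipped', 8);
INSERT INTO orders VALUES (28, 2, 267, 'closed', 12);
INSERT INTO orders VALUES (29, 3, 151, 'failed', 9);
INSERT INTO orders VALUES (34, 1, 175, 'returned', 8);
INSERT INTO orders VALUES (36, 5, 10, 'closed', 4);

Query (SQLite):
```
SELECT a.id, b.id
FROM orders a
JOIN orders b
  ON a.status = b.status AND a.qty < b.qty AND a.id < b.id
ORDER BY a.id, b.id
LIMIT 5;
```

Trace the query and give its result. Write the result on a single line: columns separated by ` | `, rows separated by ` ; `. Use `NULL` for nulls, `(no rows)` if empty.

4 | 24 ; 7 | 34 ; 10 | 17 ; 10 | 28 ; 10 | 36

Pairs (a,b) with same status, a.qty < b.qty, a.id < b.id.
status groups: closed:{10,17,28,36} failed:{8,29} returned:{7,14,34} shipped:{4,18,24}
Ordered by (a.id, b.id); first 5.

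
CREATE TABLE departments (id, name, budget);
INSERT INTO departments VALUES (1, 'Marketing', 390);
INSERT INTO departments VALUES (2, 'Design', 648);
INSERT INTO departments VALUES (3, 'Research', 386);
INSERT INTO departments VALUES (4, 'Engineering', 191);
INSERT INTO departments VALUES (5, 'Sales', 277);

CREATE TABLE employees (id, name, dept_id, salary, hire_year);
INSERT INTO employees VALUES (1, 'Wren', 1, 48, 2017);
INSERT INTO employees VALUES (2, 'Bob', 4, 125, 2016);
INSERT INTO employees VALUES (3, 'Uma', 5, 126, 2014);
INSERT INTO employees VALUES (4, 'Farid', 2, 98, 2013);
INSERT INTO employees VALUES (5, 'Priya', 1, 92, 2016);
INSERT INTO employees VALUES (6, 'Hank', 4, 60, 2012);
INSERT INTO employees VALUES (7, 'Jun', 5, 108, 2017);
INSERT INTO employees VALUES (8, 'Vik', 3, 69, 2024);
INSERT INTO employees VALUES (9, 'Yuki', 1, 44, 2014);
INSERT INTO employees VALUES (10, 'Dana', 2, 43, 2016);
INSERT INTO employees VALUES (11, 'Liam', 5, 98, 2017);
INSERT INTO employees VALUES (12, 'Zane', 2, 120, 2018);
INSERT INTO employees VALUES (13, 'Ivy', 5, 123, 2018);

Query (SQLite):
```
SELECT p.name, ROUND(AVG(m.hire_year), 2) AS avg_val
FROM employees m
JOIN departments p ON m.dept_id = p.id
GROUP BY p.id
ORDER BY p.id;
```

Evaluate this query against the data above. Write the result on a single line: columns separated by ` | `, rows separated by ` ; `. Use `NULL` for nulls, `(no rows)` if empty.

Marketing | 2015.67 ; Design | 2015.67 ; Research | 2024 ; Engineering | 2014 ; Sales | 2016.5

Join each employees row to its departments via dept_id.
Group joined rows by departments.id; compute ROUND(AVG(m.hire_year), 2) per group.
  1: ids {1, 5, 9} → ROUND(AVG(m.hire_year), 2)=2015.67
  2: ids {4, 10, 12} → ROUND(AVG(m.hire_year), 2)=2015.67
  3: ids {8} → ROUND(AVG(m.hire_year), 2)=2024
  4: ids {2, 6} → ROUND(AVG(m.hire_year), 2)=2014
  5: ids {3, 7, 11, 13} → ROUND(AVG(m.hire_year), 2)=2016.5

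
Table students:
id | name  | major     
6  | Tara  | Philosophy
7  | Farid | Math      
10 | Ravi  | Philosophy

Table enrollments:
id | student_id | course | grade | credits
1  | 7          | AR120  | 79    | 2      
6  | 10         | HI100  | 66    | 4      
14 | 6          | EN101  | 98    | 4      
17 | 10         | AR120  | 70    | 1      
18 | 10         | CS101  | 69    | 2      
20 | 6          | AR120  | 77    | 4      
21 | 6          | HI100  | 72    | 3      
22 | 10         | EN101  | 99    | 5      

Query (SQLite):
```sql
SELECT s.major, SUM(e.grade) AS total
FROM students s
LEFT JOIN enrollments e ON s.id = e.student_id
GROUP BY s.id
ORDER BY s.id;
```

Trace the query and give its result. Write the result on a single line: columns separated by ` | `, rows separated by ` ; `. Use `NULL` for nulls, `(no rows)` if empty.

Philosophy | 247 ; Math | 79 ; Philosophy | 304

LEFT JOIN keeps every students row; unmatched ones get NULL for enrollments columns.
Group by students.id and compute SUM(e.grade). SUM over an all-NULL group is NULL.
  6: ids {14, 20, 21} → SUM(e.grade)=247
  7: ids {1} → SUM(e.grade)=79
  10: ids {6, 17, 18, 22} → SUM(e.grade)=304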